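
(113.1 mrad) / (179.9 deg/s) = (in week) 5.956e-08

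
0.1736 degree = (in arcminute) 10.42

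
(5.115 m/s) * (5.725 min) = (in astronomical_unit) 1.174e-08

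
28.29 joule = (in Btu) 0.02681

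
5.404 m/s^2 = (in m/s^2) 5.404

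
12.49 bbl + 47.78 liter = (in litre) 2034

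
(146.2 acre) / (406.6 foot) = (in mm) 4.774e+06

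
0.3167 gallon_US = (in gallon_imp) 0.2637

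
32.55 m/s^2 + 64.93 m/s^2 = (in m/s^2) 97.48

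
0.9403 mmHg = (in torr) 0.9403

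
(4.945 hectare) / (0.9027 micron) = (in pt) 1.553e+14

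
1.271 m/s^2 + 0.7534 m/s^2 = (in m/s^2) 2.024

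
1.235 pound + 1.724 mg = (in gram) 560.2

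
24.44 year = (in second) 7.707e+08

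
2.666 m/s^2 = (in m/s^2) 2.666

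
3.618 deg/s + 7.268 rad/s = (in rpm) 70.01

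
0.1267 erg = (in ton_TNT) 3.028e-18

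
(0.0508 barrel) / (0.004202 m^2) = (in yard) 2.102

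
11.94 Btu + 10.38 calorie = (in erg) 1.264e+11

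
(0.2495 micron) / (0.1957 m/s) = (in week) 2.108e-12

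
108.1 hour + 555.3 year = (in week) 2.896e+04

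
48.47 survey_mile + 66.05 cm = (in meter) 7.801e+04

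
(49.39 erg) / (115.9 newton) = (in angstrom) 426.1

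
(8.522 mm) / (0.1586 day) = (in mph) 1.391e-06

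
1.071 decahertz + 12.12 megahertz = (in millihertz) 1.212e+10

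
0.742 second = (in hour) 0.0002061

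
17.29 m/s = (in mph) 38.68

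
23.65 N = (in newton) 23.65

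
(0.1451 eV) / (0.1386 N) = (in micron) 1.677e-13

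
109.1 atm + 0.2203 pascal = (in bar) 110.5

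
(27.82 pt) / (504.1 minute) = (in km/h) 1.168e-06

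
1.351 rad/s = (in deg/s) 77.41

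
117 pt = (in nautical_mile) 2.229e-05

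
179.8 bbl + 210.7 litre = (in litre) 2.88e+04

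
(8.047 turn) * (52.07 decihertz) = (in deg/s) 1.508e+04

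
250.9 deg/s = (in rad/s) 4.379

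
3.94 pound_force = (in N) 17.53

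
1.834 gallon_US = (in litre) 6.942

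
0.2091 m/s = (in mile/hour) 0.4677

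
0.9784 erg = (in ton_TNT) 2.338e-17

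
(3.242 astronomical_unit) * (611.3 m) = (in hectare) 2.965e+10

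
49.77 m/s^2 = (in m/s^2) 49.77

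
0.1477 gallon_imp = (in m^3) 0.0006715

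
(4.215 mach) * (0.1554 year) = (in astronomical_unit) 0.04702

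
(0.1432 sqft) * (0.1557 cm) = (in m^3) 2.071e-05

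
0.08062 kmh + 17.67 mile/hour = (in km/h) 28.52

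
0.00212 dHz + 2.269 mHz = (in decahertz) 0.0002481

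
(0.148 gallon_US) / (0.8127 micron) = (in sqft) 7420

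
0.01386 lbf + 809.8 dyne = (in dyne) 6975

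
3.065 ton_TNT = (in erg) 1.282e+17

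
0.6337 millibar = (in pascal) 63.37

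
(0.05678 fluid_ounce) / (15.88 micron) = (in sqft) 1.138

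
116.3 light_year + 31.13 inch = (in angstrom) 1.1e+28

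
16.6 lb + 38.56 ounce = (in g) 8623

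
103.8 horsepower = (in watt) 7.74e+04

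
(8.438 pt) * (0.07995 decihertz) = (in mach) 6.989e-08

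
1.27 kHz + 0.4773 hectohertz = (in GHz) 1.318e-06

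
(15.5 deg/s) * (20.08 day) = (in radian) 4.693e+05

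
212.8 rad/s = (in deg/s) 1.219e+04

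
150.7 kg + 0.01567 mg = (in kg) 150.7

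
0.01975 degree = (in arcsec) 71.1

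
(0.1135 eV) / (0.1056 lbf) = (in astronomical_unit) 2.588e-31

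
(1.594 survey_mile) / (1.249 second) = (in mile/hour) 4594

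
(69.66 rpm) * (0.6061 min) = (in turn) 42.22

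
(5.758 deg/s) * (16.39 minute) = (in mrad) 9.883e+04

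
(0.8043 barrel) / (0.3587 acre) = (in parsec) 2.855e-21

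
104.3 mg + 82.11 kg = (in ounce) 2896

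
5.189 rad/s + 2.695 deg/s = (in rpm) 50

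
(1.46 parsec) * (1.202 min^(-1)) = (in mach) 2.651e+12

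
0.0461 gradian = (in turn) 0.0001153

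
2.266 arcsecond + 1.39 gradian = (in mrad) 21.85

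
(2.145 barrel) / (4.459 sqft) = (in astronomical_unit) 5.503e-12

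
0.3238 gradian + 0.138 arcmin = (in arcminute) 17.62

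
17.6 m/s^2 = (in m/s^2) 17.6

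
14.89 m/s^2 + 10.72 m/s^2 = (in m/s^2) 25.61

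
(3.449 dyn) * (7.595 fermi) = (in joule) 2.62e-19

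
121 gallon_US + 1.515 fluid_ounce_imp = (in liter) 458.1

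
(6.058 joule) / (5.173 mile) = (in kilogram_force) 7.42e-05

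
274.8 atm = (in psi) 4038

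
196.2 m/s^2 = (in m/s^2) 196.2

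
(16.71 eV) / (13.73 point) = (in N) 5.527e-16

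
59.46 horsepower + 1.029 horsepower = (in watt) 4.511e+04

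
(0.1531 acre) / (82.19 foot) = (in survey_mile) 0.01537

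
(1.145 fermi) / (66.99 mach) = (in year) 1.592e-27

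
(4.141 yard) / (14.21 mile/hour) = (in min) 0.009935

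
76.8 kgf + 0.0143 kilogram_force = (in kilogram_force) 76.81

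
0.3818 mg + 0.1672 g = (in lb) 0.0003695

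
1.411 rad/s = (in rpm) 13.47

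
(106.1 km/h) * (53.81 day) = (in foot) 4.495e+08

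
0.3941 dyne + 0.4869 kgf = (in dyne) 4.775e+05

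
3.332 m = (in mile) 0.00207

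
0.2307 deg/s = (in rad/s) 0.004026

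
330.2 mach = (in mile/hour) 2.515e+05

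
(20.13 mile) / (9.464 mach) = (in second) 10.05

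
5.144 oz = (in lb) 0.3215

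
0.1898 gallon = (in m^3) 0.0007185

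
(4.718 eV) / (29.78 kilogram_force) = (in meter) 2.588e-21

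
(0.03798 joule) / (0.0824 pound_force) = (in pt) 293.7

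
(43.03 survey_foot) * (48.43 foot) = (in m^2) 193.6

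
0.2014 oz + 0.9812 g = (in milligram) 6691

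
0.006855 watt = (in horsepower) 9.193e-06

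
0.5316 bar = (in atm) 0.5246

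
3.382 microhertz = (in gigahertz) 3.382e-15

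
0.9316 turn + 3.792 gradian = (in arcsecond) 1.22e+06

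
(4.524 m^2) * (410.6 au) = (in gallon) 7.341e+16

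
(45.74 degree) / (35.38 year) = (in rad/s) 7.155e-10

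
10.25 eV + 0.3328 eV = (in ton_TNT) 4.052e-28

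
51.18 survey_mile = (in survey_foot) 2.702e+05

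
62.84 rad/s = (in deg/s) 3600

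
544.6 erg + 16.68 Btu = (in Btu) 16.68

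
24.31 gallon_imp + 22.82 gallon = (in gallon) 52.02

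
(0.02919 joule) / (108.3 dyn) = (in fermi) 2.695e+16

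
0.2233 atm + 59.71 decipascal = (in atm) 0.2234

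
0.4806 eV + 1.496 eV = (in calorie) 7.569e-20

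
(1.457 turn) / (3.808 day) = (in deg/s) 0.001594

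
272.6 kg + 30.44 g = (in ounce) 9617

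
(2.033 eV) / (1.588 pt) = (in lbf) 1.307e-16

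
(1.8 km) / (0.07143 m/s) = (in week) 0.04167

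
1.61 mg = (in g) 0.00161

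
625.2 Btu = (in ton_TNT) 0.0001577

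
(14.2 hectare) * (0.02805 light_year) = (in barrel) 2.37e+20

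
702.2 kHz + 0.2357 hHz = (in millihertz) 7.022e+08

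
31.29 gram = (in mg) 3.129e+04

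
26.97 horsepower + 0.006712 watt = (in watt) 2.011e+04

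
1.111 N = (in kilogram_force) 0.1133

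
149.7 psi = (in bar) 10.32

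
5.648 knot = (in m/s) 2.906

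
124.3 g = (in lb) 0.274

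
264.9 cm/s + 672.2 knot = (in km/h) 1254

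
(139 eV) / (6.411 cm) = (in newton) 3.474e-16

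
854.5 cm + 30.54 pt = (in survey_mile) 0.005316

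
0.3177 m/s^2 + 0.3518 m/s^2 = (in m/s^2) 0.6695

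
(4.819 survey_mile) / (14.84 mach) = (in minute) 0.02558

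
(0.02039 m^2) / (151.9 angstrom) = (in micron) 1.342e+12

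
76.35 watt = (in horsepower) 0.1024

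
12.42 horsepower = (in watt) 9262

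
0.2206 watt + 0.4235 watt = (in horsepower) 0.0008638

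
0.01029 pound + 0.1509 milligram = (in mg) 4668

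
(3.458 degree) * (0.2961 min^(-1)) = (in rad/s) 0.0002978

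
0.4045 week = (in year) 0.007758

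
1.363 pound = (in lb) 1.363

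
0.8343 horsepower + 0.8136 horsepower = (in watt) 1229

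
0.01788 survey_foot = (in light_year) 5.76e-19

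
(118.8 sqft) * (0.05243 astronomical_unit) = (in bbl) 5.445e+11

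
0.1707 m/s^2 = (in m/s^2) 0.1707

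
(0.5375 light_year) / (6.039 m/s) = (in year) 2.67e+07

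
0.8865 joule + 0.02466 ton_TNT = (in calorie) 2.466e+07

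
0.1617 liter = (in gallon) 0.04272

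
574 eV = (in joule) 9.196e-17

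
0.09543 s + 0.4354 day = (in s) 3.762e+04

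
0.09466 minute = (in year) 1.801e-07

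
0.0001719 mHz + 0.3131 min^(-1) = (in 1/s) 0.005219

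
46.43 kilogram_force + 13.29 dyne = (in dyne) 4.553e+07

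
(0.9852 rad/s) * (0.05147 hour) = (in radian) 182.5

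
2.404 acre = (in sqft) 1.047e+05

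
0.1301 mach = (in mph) 99.09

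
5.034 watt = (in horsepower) 0.006751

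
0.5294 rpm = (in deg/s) 3.176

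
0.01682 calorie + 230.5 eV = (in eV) 4.392e+17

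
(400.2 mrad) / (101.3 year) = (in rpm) 1.196e-09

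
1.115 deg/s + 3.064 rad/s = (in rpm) 29.44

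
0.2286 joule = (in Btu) 0.0002167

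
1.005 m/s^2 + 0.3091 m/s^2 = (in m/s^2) 1.314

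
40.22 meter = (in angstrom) 4.022e+11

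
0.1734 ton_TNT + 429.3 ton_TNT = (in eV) 1.122e+31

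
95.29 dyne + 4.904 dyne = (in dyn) 100.2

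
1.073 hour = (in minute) 64.38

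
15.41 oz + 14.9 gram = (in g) 451.8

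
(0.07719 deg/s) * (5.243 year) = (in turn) 3.545e+04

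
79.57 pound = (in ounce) 1273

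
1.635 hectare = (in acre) 4.04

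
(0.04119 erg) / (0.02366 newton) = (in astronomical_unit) 1.164e-18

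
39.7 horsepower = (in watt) 2.96e+04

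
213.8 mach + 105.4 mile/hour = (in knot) 1.416e+05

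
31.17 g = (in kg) 0.03117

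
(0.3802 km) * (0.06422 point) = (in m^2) 0.008614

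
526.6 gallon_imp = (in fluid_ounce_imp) 8.426e+04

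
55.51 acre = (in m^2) 2.246e+05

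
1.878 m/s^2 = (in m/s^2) 1.878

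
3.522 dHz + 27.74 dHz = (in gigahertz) 3.126e-09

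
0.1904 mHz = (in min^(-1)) 0.01142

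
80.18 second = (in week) 0.0001326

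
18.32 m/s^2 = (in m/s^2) 18.32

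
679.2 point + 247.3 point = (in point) 926.5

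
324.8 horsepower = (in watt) 2.422e+05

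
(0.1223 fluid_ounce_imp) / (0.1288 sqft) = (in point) 0.8232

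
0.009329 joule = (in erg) 9.329e+04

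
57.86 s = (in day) 0.0006697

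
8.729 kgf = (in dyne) 8.56e+06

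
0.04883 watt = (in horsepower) 6.548e-05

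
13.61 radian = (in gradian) 866.4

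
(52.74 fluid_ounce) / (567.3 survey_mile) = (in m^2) 1.708e-09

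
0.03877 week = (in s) 2.345e+04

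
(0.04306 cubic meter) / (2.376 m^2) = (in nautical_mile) 9.786e-06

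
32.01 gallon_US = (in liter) 121.2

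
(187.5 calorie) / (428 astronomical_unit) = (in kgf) 1.249e-12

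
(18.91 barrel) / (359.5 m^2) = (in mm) 8.363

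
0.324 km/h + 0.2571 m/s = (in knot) 0.6747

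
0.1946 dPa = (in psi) 2.822e-06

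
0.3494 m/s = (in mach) 0.001026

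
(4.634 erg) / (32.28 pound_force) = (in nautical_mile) 1.743e-12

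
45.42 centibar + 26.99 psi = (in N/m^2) 2.315e+05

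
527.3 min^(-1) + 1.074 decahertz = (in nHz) 1.953e+10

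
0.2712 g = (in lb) 0.0005979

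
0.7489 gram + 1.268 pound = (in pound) 1.27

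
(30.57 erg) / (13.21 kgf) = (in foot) 7.742e-08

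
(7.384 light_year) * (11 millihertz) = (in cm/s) 7.684e+16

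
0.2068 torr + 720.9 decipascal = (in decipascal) 996.6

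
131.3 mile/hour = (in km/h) 211.3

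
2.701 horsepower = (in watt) 2014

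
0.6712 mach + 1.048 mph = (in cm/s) 2.29e+04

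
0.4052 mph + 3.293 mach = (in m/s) 1121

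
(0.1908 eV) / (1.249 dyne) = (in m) 2.448e-15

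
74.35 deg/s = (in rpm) 12.39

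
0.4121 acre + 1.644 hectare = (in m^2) 1.811e+04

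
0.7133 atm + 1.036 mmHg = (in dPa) 7.241e+05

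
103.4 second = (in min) 1.723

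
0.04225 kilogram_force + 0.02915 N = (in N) 0.4435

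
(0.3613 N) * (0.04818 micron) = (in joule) 1.741e-08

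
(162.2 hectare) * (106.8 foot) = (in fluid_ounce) 1.785e+12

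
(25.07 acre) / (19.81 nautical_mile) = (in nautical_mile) 0.001493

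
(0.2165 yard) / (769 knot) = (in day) 5.792e-09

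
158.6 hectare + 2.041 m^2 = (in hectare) 158.6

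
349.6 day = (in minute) 5.034e+05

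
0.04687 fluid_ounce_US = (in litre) 0.001386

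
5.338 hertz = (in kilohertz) 0.005338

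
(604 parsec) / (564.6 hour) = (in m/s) 9.169e+12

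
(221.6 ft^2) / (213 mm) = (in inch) 3805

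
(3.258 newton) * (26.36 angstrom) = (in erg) 0.08588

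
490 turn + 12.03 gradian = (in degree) 1.764e+05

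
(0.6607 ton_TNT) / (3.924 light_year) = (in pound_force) 1.674e-08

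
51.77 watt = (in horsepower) 0.06942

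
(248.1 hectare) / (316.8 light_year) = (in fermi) 827.8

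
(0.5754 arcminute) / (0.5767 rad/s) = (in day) 3.359e-09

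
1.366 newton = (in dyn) 1.366e+05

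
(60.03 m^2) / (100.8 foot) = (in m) 1.954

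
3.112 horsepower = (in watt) 2321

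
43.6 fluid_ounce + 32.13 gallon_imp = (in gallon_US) 38.93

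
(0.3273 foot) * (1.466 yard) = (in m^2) 0.1337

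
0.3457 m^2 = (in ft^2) 3.721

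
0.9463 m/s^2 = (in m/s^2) 0.9463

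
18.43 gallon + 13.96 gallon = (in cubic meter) 0.1226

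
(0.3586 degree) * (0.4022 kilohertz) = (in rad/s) 2.517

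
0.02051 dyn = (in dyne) 0.02051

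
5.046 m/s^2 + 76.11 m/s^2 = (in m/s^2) 81.16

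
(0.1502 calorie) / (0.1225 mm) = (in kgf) 523.1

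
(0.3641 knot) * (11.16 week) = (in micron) 1.264e+12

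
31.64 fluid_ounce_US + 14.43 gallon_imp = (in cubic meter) 0.06654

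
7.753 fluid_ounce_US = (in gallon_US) 0.06057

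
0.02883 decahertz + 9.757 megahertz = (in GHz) 0.009757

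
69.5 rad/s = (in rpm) 663.7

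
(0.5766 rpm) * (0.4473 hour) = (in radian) 97.23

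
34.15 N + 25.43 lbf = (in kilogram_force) 15.02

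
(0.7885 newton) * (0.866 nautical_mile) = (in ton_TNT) 3.023e-07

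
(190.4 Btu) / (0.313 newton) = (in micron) 6.418e+11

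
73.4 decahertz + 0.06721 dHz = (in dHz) 7340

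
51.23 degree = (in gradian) 56.92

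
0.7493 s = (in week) 1.239e-06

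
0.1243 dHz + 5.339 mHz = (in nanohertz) 1.777e+07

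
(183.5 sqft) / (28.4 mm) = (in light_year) 6.345e-14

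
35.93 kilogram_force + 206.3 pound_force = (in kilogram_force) 129.5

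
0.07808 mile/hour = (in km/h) 0.1257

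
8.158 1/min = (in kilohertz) 0.000136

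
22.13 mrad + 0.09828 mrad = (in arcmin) 76.42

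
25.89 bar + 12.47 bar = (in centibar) 3836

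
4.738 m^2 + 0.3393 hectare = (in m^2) 3398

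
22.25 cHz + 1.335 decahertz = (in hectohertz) 0.1357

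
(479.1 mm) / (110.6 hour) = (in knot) 2.339e-06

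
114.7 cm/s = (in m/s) 1.147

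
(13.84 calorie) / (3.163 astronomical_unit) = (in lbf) 2.751e-11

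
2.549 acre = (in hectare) 1.032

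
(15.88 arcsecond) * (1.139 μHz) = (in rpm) 8.374e-10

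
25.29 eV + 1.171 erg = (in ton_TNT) 2.799e-17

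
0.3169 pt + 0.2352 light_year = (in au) 1.487e+04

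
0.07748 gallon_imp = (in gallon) 0.09305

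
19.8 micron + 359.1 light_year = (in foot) 1.115e+19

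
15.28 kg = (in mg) 1.528e+07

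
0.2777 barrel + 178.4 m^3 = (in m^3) 178.4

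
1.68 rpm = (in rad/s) 0.1759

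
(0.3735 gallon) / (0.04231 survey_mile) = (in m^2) 2.076e-05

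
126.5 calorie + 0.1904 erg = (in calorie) 126.5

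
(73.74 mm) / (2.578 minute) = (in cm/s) 0.04767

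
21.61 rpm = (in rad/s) 2.263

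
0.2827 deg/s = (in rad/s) 0.004934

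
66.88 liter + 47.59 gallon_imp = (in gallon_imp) 62.3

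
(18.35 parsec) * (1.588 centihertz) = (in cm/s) 8.992e+17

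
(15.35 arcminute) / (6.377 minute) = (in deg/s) 0.0006686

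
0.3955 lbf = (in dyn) 1.759e+05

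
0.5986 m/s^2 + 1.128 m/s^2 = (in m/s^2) 1.727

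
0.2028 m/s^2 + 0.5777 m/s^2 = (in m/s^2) 0.7805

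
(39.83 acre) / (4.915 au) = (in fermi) 2.192e+08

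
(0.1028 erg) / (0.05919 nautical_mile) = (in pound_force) 2.108e-11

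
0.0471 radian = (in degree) 2.699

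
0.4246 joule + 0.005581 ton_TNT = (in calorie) 5.581e+06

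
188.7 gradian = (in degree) 169.8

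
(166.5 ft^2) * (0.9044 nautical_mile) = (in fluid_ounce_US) 8.761e+08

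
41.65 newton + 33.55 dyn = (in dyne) 4.165e+06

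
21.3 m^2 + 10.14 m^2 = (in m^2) 31.44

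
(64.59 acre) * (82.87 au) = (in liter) 3.24e+21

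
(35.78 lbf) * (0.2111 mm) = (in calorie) 0.00803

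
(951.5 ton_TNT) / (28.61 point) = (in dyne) 3.944e+19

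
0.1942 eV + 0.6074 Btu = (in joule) 640.8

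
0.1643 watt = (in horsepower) 0.0002203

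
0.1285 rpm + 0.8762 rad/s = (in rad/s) 0.8897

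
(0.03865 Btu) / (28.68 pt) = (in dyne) 4.03e+08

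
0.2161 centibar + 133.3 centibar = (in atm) 1.318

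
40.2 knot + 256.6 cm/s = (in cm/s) 2325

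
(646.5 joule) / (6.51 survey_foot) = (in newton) 325.8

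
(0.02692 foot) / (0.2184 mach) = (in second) 0.0001103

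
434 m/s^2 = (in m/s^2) 434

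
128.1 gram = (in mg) 1.281e+05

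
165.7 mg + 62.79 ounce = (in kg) 1.78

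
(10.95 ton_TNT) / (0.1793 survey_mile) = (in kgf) 1.619e+07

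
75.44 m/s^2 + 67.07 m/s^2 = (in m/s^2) 142.5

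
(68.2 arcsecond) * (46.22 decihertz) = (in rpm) 0.01459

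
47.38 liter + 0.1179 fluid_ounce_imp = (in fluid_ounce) 1602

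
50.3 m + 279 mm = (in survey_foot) 165.9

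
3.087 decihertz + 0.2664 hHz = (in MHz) 2.695e-05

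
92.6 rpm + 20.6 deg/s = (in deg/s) 576.2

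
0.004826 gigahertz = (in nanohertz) 4.826e+15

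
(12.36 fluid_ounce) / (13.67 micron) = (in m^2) 26.74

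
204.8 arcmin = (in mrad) 59.57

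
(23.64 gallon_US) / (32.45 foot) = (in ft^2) 0.09739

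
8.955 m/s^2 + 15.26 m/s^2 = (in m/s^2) 24.21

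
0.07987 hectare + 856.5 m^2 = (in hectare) 0.1655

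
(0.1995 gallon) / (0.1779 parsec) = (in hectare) 1.376e-23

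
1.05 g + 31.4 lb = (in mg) 1.424e+07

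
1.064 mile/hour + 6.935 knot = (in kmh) 14.56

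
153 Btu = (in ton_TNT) 3.858e-05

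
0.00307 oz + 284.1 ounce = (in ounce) 284.1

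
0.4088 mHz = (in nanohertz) 4.088e+05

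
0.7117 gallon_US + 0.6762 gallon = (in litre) 5.254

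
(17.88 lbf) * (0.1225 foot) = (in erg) 2.97e+07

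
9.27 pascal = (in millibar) 0.0927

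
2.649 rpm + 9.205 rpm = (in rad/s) 1.241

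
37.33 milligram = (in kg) 3.733e-05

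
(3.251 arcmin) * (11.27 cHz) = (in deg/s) 0.006106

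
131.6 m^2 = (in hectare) 0.01316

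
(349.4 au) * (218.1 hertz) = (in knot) 2.216e+16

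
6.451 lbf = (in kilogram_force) 2.926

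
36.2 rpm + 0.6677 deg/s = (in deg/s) 217.9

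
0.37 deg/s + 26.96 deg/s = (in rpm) 4.555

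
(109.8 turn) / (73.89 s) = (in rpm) 89.16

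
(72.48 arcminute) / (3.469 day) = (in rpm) 6.717e-07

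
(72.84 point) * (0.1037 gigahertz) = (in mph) 5.961e+06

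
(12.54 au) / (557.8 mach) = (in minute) 1.646e+05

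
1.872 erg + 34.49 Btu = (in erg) 3.639e+11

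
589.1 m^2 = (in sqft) 6341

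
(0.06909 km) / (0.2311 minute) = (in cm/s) 498.3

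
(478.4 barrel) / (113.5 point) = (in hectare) 0.19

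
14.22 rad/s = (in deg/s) 814.7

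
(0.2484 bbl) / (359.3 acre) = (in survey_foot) 8.911e-08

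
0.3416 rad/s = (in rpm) 3.262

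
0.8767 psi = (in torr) 45.34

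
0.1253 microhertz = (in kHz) 1.253e-10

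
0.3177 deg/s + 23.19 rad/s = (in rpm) 221.5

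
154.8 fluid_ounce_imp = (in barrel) 0.02766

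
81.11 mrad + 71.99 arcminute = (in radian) 0.1021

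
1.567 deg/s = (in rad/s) 0.02735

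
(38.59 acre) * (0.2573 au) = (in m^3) 6.011e+15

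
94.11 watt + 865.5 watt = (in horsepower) 1.287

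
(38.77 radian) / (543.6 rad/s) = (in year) 2.262e-09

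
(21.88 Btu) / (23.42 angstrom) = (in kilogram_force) 1.005e+12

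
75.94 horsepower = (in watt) 5.663e+04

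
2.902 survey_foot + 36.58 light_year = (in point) 9.81e+20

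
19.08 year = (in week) 994.9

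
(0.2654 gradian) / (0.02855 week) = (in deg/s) 1.383e-05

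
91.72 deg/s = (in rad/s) 1.601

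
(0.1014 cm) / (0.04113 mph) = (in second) 0.05515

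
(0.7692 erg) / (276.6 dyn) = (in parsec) 9.012e-22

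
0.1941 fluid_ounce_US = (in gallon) 0.001516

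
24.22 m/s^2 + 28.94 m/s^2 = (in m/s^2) 53.16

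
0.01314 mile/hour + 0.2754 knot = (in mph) 0.3301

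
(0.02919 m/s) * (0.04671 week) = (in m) 824.6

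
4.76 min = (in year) 9.056e-06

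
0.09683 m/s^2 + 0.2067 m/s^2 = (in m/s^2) 0.3035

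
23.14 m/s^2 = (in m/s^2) 23.14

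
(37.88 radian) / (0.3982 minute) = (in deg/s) 90.84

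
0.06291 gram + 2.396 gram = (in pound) 0.005421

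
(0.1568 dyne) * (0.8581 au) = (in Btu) 190.8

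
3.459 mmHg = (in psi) 0.06689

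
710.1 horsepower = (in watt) 5.295e+05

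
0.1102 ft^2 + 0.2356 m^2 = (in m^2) 0.2458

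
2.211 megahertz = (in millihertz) 2.211e+09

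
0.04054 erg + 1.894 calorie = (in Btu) 0.007511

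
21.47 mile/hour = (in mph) 21.47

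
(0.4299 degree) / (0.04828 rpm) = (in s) 1.484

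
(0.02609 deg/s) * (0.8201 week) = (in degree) 1.294e+04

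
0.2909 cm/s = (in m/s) 0.002909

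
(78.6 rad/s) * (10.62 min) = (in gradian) 3.188e+06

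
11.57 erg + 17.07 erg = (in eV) 1.788e+13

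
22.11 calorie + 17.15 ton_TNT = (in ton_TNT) 17.15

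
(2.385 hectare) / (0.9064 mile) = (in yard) 17.88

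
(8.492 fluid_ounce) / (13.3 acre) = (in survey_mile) 2.899e-12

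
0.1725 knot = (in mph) 0.1985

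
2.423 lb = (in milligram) 1.099e+06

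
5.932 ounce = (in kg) 0.1682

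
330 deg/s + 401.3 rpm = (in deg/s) 2738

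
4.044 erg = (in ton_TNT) 9.665e-17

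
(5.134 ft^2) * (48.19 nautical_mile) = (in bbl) 2.677e+05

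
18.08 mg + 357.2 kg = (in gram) 3.572e+05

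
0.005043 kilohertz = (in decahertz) 0.5043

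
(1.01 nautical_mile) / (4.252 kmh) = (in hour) 0.4399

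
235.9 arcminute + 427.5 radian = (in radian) 427.6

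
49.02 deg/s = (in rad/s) 0.8556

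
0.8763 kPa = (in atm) 0.008648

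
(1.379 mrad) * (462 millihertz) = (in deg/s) 0.0365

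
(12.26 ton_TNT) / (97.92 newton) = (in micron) 5.239e+14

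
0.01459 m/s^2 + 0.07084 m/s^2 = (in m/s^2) 0.08543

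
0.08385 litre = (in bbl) 0.0005274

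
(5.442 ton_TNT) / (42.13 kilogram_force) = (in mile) 3.424e+04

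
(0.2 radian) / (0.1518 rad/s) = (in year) 4.178e-08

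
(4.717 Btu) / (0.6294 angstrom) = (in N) 7.907e+13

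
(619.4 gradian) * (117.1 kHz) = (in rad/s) 1.139e+06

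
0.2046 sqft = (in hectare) 1.901e-06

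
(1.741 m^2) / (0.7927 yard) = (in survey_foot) 7.88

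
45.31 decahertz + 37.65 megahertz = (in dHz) 3.765e+08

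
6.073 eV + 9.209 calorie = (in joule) 38.53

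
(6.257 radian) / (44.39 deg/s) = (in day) 9.347e-05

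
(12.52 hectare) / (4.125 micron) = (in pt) 8.604e+13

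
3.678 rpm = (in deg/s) 22.07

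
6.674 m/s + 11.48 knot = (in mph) 28.14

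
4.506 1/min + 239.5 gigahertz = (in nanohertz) 2.395e+20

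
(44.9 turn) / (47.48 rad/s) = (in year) 1.884e-07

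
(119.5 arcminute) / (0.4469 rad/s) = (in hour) 2.161e-05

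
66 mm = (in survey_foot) 0.2165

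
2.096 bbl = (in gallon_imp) 73.3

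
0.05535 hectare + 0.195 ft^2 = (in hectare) 0.05535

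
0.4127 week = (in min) 4160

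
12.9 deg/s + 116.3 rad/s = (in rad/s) 116.5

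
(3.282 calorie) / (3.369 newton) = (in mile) 0.002533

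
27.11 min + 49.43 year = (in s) 1.559e+09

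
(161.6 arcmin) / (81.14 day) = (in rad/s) 6.705e-09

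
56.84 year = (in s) 1.793e+09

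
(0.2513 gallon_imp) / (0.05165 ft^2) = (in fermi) 2.381e+14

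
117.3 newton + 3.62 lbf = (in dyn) 1.334e+07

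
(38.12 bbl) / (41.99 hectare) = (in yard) 1.578e-05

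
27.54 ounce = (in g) 780.7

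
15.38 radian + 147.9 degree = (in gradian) 1143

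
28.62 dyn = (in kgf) 2.918e-05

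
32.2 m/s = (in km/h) 115.9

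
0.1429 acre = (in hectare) 0.05783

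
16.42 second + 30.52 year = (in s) 9.625e+08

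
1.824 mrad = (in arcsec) 376.2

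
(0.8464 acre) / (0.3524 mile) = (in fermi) 6.04e+15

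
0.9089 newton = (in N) 0.9089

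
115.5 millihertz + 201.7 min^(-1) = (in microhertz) 3.477e+06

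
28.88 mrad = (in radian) 0.02888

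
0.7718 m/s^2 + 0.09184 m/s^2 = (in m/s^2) 0.8636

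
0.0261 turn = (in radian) 0.164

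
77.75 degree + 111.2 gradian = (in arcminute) 1.067e+04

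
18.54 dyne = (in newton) 0.0001854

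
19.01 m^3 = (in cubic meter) 19.01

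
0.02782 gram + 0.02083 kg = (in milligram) 2.086e+04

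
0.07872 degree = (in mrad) 1.374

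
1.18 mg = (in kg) 1.18e-06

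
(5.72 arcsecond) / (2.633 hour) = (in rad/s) 2.926e-09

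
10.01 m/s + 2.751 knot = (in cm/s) 1143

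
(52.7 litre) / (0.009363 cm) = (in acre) 0.1391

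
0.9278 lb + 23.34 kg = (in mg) 2.376e+07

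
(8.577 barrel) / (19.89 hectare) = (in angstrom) 6.856e+04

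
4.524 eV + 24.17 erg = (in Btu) 2.291e-09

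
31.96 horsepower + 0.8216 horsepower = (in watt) 2.445e+04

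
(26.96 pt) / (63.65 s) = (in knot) 0.0002905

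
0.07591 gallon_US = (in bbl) 0.001807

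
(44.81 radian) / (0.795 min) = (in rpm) 8.971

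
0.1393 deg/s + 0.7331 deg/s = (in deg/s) 0.8724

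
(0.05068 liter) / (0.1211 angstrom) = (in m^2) 4.185e+06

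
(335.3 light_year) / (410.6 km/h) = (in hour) 7.726e+12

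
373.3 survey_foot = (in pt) 3.225e+05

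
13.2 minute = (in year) 2.511e-05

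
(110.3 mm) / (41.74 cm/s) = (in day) 3.059e-06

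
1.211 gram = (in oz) 0.04272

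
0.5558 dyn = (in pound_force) 1.249e-06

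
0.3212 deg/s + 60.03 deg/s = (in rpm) 10.06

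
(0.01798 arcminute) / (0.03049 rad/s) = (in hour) 4.765e-08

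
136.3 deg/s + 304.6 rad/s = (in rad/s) 307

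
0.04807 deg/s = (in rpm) 0.008012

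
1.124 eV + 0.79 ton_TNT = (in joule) 3.305e+09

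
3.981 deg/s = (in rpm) 0.6635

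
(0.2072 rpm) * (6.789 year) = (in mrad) 4.645e+09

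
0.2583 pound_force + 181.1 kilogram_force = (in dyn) 1.777e+08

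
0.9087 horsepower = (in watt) 677.6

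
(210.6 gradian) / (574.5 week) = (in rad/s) 9.521e-09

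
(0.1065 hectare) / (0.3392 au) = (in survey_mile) 1.304e-11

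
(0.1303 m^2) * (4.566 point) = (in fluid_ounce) 7.097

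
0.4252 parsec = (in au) 8.77e+04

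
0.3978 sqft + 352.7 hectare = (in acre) 871.5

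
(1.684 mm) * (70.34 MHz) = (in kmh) 4.264e+05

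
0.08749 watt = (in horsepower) 0.0001173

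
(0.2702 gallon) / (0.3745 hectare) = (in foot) 8.96e-07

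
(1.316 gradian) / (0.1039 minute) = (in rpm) 0.03167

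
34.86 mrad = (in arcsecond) 7190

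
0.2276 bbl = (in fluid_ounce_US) 1224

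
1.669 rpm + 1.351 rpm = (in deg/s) 18.12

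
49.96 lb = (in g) 2.266e+04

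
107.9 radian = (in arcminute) 3.709e+05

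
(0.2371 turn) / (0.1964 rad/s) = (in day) 8.779e-05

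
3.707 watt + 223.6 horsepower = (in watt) 1.667e+05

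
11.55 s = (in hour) 0.003208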